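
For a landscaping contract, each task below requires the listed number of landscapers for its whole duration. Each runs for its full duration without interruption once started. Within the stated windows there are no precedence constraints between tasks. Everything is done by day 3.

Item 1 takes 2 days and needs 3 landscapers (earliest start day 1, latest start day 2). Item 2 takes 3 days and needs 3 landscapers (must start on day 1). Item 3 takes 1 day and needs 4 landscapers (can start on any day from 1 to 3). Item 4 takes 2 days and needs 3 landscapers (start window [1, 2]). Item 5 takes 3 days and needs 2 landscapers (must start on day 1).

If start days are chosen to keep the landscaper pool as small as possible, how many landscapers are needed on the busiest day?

11

Early-start (Item 1@1, Item 2@1, Item 3@1, Item 4@1, Item 5@1) gives peak 15: d1:15  d2:11  d3:5.
Shift Item 3→3.
Schedule Item 1@1, Item 2@1, Item 3@3, Item 4@1, Item 5@1: d1:11  d2:11  d3:9 — peak 11.
Total landscaper-days = 31 over 3 days ⇒ peak ≥ ⌈31/3⌉ = 11, so 11 is optimal.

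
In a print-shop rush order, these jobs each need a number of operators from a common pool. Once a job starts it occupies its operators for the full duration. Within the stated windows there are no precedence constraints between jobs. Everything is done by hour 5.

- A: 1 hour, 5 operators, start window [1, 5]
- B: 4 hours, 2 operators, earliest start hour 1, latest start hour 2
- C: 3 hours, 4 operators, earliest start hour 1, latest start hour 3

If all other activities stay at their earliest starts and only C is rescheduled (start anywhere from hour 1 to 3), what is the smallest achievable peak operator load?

7

C@1: h1:11  h2:6  h3:6  h4:2  h5:0 → peak 11
C@2: h1:7  h2:6  h3:6  h4:6  h5:0 → peak 7
C@3: h1:7  h2:2  h3:6  h4:6  h5:4 → peak 7
Best is C@2, peak 7.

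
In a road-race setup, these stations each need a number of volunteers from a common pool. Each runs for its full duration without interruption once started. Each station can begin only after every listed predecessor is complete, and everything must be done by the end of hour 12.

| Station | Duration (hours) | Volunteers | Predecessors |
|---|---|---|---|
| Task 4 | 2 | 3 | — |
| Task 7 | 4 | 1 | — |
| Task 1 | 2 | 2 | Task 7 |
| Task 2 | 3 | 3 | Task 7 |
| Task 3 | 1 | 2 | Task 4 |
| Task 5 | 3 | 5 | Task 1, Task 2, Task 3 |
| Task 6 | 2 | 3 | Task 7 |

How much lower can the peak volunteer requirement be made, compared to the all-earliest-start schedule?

3

Early-start peak: h1:4  h2:4  h3:3  h4:1  h5:8  h6:8  h7:3  h8:5  h9:5  h10:5  h11:0  h12:0 ⇒ 8.
Leveled (Task 4@1, Task 7@1, Task 1@5, Task 2@5, Task 3@3, Task 5@8, Task 6@11): h1:4  h2:4  h3:3  h4:1  h5:5  h6:5  h7:3  h8:5  h9:5  h10:5  h11:3  h12:3 ⇒ 5.
Reduction 8 − 5 = 3.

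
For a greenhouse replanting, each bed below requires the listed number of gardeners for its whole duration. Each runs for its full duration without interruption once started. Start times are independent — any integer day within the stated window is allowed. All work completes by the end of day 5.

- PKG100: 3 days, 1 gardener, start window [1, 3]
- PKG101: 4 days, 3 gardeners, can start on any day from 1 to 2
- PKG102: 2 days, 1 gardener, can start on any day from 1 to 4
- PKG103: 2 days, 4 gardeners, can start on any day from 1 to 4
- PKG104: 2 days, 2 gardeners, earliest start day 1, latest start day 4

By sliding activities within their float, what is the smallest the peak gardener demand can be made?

7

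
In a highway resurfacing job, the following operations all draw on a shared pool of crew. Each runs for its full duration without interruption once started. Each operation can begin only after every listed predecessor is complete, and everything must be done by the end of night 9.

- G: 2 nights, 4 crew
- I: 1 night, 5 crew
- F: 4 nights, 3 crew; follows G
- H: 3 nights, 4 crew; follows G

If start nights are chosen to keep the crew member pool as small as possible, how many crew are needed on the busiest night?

Early-start (G@1, I@1, F@3, H@3) gives peak 9: n1:9  n2:4  n3:7  n4:7  n5:7  n6:3  n7:0  n8:0  n9:0.
Shift I→3, F→4, H→4.
Schedule G@1, I@3, F@4, H@4: n1:4  n2:4  n3:5  n4:7  n5:7  n6:7  n7:3  n8:0  n9:0 — peak 7.

7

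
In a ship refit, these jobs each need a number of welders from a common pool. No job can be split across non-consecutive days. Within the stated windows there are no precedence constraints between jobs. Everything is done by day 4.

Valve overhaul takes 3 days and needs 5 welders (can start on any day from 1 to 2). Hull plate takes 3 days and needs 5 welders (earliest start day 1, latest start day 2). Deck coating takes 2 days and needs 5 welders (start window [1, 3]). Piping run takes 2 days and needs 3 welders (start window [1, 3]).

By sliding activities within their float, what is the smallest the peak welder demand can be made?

15

Early-start (Valve overhaul@1, Hull plate@1, Deck coating@1, Piping run@1) gives peak 18: d1:18  d2:18  d3:10  d4:0.
Shift Piping run→3.
Schedule Valve overhaul@1, Hull plate@1, Deck coating@1, Piping run@3: d1:15  d2:15  d3:13  d4:3 — peak 15.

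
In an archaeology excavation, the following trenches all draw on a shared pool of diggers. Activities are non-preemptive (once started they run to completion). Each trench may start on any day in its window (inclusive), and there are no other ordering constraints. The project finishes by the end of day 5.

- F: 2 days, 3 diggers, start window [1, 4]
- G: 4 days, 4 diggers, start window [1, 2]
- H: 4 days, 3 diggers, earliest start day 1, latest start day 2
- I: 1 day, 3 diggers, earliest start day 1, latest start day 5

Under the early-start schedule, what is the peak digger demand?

13

Early-start schedule: F@1, G@1, H@1, I@1.
Load per day: day 1: 13, day 2: 10, day 3: 7, day 4: 7, day 5: 0.
Peak is 13.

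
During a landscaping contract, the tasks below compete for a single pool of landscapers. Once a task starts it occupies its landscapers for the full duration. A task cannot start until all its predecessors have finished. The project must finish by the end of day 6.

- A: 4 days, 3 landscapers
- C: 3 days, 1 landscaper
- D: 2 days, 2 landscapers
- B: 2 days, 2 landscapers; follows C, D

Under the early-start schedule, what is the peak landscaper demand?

Early-start schedule: A@1, C@1, D@1, B@4.
Load per day: day 1: 6, day 2: 6, day 3: 4, day 4: 5, day 5: 2, day 6: 0.
Peak is 6.

6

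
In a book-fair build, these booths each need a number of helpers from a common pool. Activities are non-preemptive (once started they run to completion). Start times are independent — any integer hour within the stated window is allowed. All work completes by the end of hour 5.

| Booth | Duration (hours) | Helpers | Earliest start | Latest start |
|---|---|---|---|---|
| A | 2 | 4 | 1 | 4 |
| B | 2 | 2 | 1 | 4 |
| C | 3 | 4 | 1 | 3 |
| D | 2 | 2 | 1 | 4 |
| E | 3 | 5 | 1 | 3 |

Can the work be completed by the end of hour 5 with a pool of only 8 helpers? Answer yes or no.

Total helper-hours = 43; over 5 hours the average is 43/5 > 8, so some hour must exceed 8.

no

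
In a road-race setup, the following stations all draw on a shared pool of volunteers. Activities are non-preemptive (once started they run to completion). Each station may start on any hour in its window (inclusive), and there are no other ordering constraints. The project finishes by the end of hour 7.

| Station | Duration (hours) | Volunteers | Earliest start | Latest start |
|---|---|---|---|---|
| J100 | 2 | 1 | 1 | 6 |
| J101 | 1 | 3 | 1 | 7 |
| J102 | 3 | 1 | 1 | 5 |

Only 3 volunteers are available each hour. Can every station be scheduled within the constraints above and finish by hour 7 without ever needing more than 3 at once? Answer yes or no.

yes

Schedule J100@1, J101@3, J102@4: h1:1  h2:1  h3:3  h4:1  h5:1  h6:1  h7:0 — peak 3 ≤ 3.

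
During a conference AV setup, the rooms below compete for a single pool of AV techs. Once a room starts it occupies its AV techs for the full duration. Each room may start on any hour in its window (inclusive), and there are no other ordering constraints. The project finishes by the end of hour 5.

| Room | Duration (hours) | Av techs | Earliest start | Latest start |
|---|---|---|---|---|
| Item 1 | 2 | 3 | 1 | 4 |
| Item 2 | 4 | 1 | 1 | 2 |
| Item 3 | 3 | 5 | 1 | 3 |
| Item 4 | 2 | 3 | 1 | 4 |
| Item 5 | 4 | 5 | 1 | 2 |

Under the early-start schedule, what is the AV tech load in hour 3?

11

At early start, hour 3 has: Item 2, Item 3, Item 5.
Demand: 1 + 5 + 5 = 11.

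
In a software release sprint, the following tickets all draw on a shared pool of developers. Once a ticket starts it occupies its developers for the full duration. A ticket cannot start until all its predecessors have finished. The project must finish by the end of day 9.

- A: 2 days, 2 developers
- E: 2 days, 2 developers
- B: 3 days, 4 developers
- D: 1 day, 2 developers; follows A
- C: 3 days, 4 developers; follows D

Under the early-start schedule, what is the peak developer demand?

8

Early-start schedule: A@1, E@1, B@1, D@3, C@4.
Load per day: day 1: 8, day 2: 8, day 3: 6, day 4: 4, day 5: 4, day 6: 4, day 7: 0, day 8: 0, day 9: 0.
Peak is 8.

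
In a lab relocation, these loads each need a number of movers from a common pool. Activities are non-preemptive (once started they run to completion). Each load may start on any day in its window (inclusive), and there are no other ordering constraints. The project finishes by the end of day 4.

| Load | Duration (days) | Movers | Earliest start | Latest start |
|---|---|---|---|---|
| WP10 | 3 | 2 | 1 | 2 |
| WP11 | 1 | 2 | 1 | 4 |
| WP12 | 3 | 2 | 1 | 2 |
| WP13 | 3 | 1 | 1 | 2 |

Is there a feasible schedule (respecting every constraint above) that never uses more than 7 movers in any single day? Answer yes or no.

yes

Schedule WP10@1, WP11@1, WP12@2, WP13@1: d1:5  d2:5  d3:5  d4:2 — peak 5 ≤ 7.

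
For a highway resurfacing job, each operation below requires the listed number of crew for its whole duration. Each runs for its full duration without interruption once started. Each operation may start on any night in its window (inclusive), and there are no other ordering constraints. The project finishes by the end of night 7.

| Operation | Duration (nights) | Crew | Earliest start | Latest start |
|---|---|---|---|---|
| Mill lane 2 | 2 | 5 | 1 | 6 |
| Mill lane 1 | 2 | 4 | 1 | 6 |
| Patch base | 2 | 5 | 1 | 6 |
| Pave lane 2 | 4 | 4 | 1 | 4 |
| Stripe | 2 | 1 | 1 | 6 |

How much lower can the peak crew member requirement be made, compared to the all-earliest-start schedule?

10

Early-start peak: n1:19  n2:19  n3:4  n4:4  n5:0  n6:0  n7:0 ⇒ 19.
Leveled (Mill lane 2@1, Mill lane 1@1, Patch base@3, Pave lane 2@3, Stripe@5): n1:9  n2:9  n3:9  n4:9  n5:5  n6:5  n7:0 ⇒ 9.
Reduction 19 − 9 = 10.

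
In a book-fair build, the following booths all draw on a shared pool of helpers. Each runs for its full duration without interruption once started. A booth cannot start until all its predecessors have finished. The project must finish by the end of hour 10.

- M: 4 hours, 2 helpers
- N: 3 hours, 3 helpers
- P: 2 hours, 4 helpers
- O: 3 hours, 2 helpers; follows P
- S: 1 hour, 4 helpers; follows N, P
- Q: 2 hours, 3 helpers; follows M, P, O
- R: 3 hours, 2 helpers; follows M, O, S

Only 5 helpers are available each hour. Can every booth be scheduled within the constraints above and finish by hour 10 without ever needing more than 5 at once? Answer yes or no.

no

The minimum achievable peak is 6; 5 < 6, so no feasible schedule stays within the cap.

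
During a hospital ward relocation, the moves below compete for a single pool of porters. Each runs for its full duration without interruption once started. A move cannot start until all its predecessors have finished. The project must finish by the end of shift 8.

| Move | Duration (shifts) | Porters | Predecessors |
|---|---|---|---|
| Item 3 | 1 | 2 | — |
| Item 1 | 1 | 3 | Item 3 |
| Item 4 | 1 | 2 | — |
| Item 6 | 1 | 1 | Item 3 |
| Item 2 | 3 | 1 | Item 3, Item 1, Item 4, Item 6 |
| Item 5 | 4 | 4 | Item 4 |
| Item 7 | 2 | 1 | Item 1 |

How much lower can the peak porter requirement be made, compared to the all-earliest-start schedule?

3

Early-start peak: s1:4  s2:8  s3:6  s4:6  s5:5  s6:0  s7:0  s8:0 ⇒ 8.
Leveled (Item 3@1, Item 1@2, Item 4@1, Item 6@2, Item 2@3, Item 5@3, Item 7@6): s1:4  s2:4  s3:5  s4:5  s5:5  s6:5  s7:1  s8:0 ⇒ 5.
Reduction 8 − 5 = 3.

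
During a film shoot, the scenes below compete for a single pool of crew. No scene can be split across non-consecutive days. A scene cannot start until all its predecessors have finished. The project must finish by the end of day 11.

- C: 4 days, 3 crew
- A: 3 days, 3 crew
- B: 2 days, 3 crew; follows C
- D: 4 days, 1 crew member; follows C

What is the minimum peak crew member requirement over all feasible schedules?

Early-start (C@1, A@1, B@5, D@5) gives peak 6: d1:6  d2:6  d3:6  d4:3  d5:4  d6:4  d7:1  d8:1  d9:0  d10:0  d11:0.
Shift A→5, B→8.
Schedule C@1, A@5, B@8, D@5: d1:3  d2:3  d3:3  d4:3  d5:4  d6:4  d7:4  d8:4  d9:3  d10:0  d11:0 — peak 4.

4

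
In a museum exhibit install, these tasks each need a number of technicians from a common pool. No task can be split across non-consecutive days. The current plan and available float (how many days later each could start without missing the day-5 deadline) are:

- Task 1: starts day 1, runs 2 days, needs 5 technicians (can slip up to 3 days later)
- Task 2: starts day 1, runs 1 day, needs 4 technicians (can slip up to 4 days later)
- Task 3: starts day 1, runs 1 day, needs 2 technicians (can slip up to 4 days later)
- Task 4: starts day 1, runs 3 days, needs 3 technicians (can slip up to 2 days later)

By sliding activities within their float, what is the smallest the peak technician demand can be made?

Early-start (Task 1@1, Task 2@1, Task 3@1, Task 4@1) gives peak 14: d1:14  d2:8  d3:3  d4:0  d5:0.
Shift Task 2→3, Task 4→3.
Schedule Task 1@1, Task 2@3, Task 3@1, Task 4@3: d1:7  d2:5  d3:7  d4:3  d5:3 — peak 7.

7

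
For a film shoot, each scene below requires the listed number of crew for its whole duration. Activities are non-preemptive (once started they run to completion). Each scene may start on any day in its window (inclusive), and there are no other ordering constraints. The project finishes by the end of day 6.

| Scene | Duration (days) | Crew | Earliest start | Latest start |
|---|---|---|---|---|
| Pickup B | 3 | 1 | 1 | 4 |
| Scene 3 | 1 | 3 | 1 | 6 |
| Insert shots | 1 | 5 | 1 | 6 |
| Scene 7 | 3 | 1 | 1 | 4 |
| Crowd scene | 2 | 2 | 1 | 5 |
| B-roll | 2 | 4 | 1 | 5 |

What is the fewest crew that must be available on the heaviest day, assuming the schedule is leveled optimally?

5

Early-start (Pickup B@1, Scene 3@1, Insert shots@1, Scene 7@1, Crowd scene@1, B-roll@1) gives peak 16: d1:16  d2:8  d3:2  d4:0  d5:0  d6:0.
Shift Insert shots→4, Crowd scene→2, B-roll→5.
Schedule Pickup B@1, Scene 3@1, Insert shots@4, Scene 7@1, Crowd scene@2, B-roll@5: d1:5  d2:4  d3:4  d4:5  d5:4  d6:4 — peak 5.
Total crew member-days = 26 over 6 days ⇒ peak ≥ ⌈26/6⌉ = 5, so 5 is optimal.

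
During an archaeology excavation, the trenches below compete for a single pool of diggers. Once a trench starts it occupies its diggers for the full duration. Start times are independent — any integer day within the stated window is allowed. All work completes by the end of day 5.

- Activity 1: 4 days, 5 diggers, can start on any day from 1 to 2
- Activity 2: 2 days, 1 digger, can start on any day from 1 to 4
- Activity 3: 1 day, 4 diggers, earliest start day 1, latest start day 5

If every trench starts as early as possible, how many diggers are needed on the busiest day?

Early-start schedule: Activity 1@1, Activity 2@1, Activity 3@1.
Load per day: day 1: 10, day 2: 6, day 3: 5, day 4: 5, day 5: 0.
Peak is 10.

10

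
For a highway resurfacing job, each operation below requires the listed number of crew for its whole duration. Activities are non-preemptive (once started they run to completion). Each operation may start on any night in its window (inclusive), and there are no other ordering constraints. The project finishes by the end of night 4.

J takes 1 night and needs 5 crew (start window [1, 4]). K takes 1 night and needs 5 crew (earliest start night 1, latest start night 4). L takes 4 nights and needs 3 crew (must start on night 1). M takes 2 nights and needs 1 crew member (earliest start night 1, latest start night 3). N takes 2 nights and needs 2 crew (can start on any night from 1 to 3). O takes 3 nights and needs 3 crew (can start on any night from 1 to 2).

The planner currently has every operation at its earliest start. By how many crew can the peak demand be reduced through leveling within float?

8

Early-start peak: n1:19  n2:9  n3:6  n4:3 ⇒ 19.
Leveled (J@1, K@2, L@1, M@3, N@3, O@1): n1:11  n2:11  n3:9  n4:6 ⇒ 11.
Reduction 19 − 11 = 8.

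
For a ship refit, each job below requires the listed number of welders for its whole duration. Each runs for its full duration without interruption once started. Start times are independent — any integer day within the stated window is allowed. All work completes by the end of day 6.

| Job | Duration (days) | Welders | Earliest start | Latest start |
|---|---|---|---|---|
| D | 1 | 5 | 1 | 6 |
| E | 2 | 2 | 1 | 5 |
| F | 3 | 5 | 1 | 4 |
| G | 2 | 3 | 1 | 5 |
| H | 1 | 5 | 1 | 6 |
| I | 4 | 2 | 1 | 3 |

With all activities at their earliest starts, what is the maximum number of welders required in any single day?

Early-start schedule: D@1, E@1, F@1, G@1, H@1, I@1.
Load per day: day 1: 22, day 2: 12, day 3: 7, day 4: 2, day 5: 0, day 6: 0.
Peak is 22.

22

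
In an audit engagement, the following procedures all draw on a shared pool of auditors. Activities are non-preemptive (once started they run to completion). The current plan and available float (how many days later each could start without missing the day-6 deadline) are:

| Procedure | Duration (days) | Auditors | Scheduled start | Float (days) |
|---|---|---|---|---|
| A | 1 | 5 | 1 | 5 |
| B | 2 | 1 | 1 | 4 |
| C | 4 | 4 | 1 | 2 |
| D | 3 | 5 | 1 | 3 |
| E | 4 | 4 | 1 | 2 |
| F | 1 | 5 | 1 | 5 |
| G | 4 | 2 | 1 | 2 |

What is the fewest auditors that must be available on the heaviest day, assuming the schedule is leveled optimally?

Early-start (A@1, B@1, C@1, D@1, E@1, F@1, G@1) gives peak 26: d1:26  d2:16  d3:15  d4:10  d5:0  d6:0.
Shift E→2, F→4, G→3.
Schedule A@1, B@1, C@1, D@1, E@2, F@4, G@3: d1:15  d2:14  d3:15  d4:15  d5:6  d6:2 — peak 15.

15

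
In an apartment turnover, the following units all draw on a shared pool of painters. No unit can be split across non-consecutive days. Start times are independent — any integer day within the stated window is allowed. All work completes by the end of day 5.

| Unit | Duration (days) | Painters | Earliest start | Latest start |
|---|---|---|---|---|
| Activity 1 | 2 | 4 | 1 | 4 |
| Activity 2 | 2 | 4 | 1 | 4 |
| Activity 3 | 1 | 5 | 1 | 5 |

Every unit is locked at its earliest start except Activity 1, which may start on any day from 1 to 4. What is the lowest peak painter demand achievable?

9

Activity 1@1: d1:13  d2:8  d3:0  d4:0  d5:0 → peak 13
Activity 1@2: d1:9  d2:8  d3:4  d4:0  d5:0 → peak 9
Activity 1@3: d1:9  d2:4  d3:4  d4:4  d5:0 → peak 9
Activity 1@4: d1:9  d2:4  d3:0  d4:4  d5:4 → peak 9
Best is Activity 1@2, peak 9.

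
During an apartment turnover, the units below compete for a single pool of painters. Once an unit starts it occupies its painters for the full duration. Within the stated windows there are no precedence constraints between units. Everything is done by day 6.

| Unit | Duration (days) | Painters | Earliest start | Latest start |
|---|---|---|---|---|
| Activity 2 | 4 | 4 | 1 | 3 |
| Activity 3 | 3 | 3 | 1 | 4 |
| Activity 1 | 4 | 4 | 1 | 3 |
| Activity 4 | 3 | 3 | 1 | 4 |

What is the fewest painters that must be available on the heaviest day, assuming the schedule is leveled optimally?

11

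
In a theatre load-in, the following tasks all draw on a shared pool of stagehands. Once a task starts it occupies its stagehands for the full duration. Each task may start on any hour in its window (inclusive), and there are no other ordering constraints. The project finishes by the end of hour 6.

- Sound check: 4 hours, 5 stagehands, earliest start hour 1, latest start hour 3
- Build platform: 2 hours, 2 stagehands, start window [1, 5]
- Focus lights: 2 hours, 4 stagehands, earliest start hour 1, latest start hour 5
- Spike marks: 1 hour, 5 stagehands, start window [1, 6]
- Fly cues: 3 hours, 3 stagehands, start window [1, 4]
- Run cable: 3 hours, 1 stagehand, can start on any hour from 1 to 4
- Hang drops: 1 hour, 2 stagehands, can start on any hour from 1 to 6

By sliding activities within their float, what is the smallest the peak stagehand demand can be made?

9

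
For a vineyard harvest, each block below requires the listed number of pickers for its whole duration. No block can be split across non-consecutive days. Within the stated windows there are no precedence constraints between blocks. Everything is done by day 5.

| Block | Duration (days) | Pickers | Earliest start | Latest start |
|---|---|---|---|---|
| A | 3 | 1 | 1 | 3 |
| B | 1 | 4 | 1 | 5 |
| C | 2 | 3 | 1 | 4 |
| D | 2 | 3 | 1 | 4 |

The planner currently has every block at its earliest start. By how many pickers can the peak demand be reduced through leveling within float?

Early-start peak: d1:11  d2:7  d3:1  d4:0  d5:0 ⇒ 11.
Leveled (A@1, B@5, C@1, D@3): d1:4  d2:4  d3:4  d4:3  d5:4 ⇒ 4.
Reduction 11 − 4 = 7.

7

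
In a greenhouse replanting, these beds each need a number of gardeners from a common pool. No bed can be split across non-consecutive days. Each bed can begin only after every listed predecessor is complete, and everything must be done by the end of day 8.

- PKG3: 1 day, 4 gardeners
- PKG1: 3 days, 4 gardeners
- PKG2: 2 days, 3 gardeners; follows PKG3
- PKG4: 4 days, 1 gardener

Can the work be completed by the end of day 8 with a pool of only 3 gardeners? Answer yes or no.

Total gardener-days = 26; over 8 days the average is 26/8 > 3, so some day must exceed 3.

no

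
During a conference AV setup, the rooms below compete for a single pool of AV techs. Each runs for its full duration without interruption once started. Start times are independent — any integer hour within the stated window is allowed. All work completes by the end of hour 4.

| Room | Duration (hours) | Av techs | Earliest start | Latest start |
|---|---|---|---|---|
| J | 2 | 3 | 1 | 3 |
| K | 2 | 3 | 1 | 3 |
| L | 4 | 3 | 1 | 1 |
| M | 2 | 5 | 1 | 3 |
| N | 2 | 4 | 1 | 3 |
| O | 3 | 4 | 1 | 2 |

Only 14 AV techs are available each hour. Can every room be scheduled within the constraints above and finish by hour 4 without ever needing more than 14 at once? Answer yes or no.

no

The minimum achievable peak is 15; 14 < 15, so no feasible schedule stays within the cap.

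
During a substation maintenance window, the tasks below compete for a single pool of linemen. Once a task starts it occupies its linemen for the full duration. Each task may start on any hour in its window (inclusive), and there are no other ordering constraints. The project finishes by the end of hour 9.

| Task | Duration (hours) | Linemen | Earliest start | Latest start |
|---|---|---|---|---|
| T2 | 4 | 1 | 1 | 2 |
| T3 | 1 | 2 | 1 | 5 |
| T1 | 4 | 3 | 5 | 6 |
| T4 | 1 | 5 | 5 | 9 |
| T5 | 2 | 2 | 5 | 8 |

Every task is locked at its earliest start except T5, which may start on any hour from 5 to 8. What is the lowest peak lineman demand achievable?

8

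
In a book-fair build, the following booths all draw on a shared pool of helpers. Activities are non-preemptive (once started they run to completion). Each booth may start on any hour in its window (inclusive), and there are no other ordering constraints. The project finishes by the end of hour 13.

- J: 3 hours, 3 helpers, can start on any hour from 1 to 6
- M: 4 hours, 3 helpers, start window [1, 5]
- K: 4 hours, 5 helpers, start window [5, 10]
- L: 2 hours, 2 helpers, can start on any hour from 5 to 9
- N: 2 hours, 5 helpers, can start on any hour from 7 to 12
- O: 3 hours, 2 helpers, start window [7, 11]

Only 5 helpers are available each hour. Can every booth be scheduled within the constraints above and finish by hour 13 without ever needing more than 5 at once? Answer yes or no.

The minimum achievable peak is 6; 5 < 6, so no feasible schedule stays within the cap.

no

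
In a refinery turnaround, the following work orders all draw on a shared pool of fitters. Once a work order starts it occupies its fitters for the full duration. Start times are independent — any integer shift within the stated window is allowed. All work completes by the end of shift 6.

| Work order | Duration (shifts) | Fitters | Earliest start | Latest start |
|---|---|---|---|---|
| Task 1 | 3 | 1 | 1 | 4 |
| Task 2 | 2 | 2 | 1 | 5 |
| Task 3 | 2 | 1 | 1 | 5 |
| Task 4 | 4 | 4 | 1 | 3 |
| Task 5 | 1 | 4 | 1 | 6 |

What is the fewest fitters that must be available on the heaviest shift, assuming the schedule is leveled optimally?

Early-start (Task 1@1, Task 2@1, Task 3@1, Task 4@1, Task 5@1) gives peak 12: s1:12  s2:8  s3:5  s4:4  s5:0  s6:0.
Shift Task 2→4, Task 5→5.
Schedule Task 1@1, Task 2@4, Task 3@1, Task 4@1, Task 5@5: s1:6  s2:6  s3:5  s4:6  s5:6  s6:0 — peak 6.

6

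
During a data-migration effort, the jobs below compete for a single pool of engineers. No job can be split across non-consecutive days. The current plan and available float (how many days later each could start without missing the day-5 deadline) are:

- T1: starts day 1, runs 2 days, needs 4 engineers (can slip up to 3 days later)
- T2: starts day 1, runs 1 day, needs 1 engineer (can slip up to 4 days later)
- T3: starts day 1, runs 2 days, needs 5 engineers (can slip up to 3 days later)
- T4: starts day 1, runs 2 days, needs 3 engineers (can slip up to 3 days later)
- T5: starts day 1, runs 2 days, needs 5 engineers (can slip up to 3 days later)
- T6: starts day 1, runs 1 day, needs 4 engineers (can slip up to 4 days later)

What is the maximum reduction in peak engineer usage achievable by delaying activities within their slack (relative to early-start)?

Early-start peak: d1:22  d2:17  d3:0  d4:0  d5:0 ⇒ 22.
Leveled (T1@1, T2@1, T3@2, T4@3, T5@4, T6@1): d1:9  d2:9  d3:8  d4:8  d5:5 ⇒ 9.
Reduction 22 − 9 = 13.

13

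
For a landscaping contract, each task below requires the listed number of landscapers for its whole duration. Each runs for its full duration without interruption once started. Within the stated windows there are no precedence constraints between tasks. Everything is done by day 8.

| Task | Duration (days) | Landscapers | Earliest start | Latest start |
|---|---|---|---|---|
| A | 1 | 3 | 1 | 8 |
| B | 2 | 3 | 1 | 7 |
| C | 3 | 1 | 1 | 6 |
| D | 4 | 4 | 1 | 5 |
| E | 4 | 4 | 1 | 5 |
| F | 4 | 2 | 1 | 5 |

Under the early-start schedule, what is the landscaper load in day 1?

At early start, day 1 has: A, B, C, D, E, F.
Demand: 3 + 3 + 1 + 4 + 4 + 2 = 17.

17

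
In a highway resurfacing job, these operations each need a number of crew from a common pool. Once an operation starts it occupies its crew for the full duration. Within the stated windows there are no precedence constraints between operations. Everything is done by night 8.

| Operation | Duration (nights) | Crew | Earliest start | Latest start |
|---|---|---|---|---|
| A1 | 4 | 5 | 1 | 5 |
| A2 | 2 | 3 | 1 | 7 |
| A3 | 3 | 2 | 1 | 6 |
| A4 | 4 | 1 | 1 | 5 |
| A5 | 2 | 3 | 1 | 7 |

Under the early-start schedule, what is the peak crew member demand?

14

Early-start schedule: A1@1, A2@1, A3@1, A4@1, A5@1.
Load per night: night 1: 14, night 2: 14, night 3: 8, night 4: 6, night 5: 0, night 6: 0, night 7: 0, night 8: 0.
Peak is 14.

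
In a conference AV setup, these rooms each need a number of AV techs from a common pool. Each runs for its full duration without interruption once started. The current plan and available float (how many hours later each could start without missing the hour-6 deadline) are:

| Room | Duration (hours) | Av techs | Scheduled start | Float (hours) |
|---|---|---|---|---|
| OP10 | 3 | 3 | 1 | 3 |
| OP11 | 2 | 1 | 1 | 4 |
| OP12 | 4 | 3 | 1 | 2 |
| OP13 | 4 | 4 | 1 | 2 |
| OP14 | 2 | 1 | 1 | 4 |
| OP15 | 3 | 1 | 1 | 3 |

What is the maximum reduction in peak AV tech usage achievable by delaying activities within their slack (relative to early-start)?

3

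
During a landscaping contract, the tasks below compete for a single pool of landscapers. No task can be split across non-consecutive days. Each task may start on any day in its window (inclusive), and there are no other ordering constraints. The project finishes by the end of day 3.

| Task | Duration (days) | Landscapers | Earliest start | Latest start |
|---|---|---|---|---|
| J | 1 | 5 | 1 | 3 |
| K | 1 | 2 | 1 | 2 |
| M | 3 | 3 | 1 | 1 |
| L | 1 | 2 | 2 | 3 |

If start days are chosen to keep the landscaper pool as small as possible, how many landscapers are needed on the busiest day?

Early-start (J@1, K@1, M@1, L@2) gives peak 10: d1:10  d2:5  d3:3.
Shift K→2.
Schedule J@1, K@2, M@1, L@2: d1:8  d2:7  d3:3 — peak 8.
No arrangement of the 12 feasible schedules does better.

8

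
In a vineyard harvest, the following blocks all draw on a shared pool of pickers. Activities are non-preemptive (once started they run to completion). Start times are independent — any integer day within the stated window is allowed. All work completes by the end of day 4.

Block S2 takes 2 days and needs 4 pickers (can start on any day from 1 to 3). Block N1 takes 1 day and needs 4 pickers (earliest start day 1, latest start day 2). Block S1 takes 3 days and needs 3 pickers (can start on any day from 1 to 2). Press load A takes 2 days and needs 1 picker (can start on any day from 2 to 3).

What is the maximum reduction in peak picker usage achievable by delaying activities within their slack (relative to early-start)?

3

Early-start peak: d1:11  d2:8  d3:4  d4:0 ⇒ 11.
Leveled (Block S2@1, Block N1@1, Block S1@2, Press load A@2): d1:8  d2:8  d3:4  d4:3 ⇒ 8.
Reduction 11 − 8 = 3.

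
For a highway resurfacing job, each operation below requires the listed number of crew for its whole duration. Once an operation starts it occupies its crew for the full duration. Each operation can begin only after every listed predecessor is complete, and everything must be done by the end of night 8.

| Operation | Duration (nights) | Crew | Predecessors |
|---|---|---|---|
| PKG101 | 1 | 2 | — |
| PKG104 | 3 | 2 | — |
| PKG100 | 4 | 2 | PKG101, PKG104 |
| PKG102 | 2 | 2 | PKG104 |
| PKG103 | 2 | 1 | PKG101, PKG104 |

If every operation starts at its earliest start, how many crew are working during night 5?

At early start, night 5 has: PKG100, PKG102, PKG103.
Demand: 2 + 2 + 1 = 5.

5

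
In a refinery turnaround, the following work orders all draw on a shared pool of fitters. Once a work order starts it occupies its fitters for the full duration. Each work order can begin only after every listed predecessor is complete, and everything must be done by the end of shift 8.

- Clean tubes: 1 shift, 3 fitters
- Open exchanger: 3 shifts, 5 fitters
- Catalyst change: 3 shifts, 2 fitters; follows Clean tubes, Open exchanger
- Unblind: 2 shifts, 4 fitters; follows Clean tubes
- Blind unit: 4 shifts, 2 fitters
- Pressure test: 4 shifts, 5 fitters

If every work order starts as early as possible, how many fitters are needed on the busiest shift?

Early-start schedule: Clean tubes@1, Open exchanger@1, Catalyst change@4, Unblind@2, Blind unit@1, Pressure test@1.
Load per shift: shift 1: 15, shift 2: 16, shift 3: 16, shift 4: 9, shift 5: 2, shift 6: 2, shift 7: 0, shift 8: 0.
Peak is 16.

16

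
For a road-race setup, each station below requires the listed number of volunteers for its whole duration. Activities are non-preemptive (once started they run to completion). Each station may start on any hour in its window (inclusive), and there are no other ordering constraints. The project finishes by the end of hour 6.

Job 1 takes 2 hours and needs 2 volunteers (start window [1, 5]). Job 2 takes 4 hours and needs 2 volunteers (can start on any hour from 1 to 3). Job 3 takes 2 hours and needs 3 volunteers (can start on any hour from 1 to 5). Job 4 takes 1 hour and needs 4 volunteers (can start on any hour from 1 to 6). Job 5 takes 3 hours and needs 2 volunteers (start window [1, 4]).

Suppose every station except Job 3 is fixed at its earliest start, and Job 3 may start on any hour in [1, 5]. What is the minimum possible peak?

10

Job 3@1: h1:13  h2:9  h3:4  h4:2  h5:0  h6:0 → peak 13
Job 3@2: h1:10  h2:9  h3:7  h4:2  h5:0  h6:0 → peak 10
Job 3@3: h1:10  h2:6  h3:7  h4:5  h5:0  h6:0 → peak 10
Job 3@4: h1:10  h2:6  h3:4  h4:5  h5:3  h6:0 → peak 10
Job 3@5: h1:10  h2:6  h3:4  h4:2  h5:3  h6:3 → peak 10
Best is Job 3@2, peak 10.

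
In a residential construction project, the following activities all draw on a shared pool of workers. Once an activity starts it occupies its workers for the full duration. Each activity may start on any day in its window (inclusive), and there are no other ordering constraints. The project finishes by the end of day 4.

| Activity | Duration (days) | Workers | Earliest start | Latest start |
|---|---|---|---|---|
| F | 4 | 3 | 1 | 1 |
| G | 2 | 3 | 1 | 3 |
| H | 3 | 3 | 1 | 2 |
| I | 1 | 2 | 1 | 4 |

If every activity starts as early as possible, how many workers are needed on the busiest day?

Early-start schedule: F@1, G@1, H@1, I@1.
Load per day: day 1: 11, day 2: 9, day 3: 6, day 4: 3.
Peak is 11.

11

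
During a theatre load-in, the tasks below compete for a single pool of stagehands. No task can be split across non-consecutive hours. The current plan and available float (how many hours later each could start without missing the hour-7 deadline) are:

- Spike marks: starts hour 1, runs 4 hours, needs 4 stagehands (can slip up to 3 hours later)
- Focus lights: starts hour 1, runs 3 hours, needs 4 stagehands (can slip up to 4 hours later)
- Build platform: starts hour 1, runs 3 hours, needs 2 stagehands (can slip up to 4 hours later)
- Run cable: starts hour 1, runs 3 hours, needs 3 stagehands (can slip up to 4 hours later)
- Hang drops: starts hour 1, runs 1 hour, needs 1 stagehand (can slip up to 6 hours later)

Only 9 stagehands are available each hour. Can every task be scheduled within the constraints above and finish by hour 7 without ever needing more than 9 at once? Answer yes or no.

yes

Schedule Spike marks@1, Focus lights@5, Build platform@1, Run cable@4, Hang drops@1: h1:7  h2:6  h3:6  h4:7  h5:7  h6:7  h7:4 — peak 7 ≤ 9.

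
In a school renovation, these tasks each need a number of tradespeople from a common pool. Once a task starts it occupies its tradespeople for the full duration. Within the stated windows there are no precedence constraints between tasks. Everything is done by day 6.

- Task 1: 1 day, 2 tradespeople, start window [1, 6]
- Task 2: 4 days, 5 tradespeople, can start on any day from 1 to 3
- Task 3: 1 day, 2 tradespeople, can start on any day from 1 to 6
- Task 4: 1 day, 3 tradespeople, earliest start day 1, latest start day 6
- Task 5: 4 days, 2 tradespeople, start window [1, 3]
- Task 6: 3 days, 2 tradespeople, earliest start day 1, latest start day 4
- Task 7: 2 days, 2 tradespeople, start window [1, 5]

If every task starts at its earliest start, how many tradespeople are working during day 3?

9

At early start, day 3 has: Task 2, Task 5, Task 6.
Demand: 5 + 2 + 2 = 9.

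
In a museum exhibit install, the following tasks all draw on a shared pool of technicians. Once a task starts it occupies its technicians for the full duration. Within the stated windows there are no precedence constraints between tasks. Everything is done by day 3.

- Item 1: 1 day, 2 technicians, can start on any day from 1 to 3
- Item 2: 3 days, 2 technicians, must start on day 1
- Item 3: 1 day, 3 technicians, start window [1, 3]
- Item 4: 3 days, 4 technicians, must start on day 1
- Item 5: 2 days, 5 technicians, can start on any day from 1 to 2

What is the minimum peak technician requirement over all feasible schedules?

11

Early-start (Item 1@1, Item 2@1, Item 3@1, Item 4@1, Item 5@1) gives peak 16: d1:16  d2:11  d3:6.
Shift Item 5→2.
Schedule Item 1@1, Item 2@1, Item 3@1, Item 4@1, Item 5@2: d1:11  d2:11  d3:11 — peak 11.
Total technician-days = 33 over 3 days ⇒ peak ≥ ⌈33/3⌉ = 11, so 11 is optimal.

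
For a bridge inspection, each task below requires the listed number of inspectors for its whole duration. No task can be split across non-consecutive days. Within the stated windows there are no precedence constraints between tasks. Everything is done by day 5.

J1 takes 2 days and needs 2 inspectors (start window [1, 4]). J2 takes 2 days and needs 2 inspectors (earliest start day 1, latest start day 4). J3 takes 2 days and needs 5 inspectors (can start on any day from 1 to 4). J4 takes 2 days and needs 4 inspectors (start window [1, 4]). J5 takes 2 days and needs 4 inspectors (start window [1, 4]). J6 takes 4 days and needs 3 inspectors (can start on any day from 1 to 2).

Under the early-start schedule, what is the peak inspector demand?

Early-start schedule: J1@1, J2@1, J3@1, J4@1, J5@1, J6@1.
Load per day: day 1: 20, day 2: 20, day 3: 3, day 4: 3, day 5: 0.
Peak is 20.

20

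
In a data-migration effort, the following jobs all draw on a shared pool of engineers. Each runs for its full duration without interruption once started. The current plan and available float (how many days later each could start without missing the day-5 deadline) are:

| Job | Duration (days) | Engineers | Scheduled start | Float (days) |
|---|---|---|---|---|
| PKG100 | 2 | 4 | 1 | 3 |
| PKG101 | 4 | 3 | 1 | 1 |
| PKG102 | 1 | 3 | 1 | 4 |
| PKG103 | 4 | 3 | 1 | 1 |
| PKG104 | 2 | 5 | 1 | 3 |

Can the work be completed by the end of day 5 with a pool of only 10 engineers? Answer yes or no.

The minimum achievable peak is 11; 10 < 11, so no feasible schedule stays within the cap.

no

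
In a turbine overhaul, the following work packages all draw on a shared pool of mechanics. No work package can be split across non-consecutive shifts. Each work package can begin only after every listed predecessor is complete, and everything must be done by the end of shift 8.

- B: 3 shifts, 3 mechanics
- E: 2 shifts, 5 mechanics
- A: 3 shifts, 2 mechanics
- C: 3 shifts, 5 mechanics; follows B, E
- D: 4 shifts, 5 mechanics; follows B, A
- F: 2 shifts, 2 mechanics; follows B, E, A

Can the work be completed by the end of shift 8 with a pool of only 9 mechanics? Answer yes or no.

The minimum achievable peak is 10; 9 < 10, so no feasible schedule stays within the cap.

no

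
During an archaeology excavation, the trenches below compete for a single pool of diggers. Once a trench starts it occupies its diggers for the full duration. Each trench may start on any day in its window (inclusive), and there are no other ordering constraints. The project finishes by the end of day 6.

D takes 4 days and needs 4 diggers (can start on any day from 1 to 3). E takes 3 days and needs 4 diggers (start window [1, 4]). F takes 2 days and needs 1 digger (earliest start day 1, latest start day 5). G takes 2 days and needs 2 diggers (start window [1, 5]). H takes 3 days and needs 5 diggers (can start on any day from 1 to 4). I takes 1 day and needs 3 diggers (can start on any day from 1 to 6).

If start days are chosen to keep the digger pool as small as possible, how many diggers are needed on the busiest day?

Early-start (D@1, E@1, F@1, G@1, H@1, I@1) gives peak 19: d1:19  d2:16  d3:13  d4:4  d5:0  d6:0.
Shift E→4, F→4, G→5, I→6.
Schedule D@1, E@4, F@4, G@5, H@1, I@6: d1:9  d2:9  d3:9  d4:9  d5:7  d6:9 — peak 9.
Total digger-days = 52 over 6 days ⇒ peak ≥ ⌈52/6⌉ = 9, so 9 is optimal.

9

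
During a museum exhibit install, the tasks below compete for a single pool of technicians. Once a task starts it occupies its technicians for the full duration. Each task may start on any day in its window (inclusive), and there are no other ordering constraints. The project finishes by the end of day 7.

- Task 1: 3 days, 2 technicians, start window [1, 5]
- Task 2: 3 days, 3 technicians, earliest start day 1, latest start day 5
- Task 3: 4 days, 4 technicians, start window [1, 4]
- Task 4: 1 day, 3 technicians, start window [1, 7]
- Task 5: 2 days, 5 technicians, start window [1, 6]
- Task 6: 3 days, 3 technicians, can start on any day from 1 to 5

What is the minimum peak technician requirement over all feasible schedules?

9

Early-start (Task 1@1, Task 2@1, Task 3@1, Task 4@1, Task 5@1, Task 6@1) gives peak 20: d1:20  d2:17  d3:12  d4:4  d5:0  d6:0  d7:0.
Shift Task 4→4, Task 5→5, Task 6→5.
Schedule Task 1@1, Task 2@1, Task 3@1, Task 4@4, Task 5@5, Task 6@5: d1:9  d2:9  d3:9  d4:7  d5:8  d6:8  d7:3 — peak 9.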